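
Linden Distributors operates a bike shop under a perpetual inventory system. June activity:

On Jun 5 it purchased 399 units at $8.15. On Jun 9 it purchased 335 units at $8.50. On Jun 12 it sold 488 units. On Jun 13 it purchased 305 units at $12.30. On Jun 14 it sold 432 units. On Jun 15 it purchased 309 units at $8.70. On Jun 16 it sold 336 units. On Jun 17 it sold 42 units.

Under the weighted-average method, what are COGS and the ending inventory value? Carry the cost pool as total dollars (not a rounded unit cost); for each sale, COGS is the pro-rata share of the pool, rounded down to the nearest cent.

After Jun 5: 399 on hand, pool $3,251.85 (≈ $8.1500 each)
After Jun 9: 734 on hand, pool $6,099.35 (≈ $8.3097 each)
Jun 12, sell 488: 488/734 × $6,099.35 → $4,055.15
After Jun 13: 551 on hand, pool $5,795.70 (≈ $10.5185 each)
Jun 14, sell 432: 432/551 × $5,795.70 → $4,543.99
After Jun 15: 428 on hand, pool $3,940.01 (≈ $9.2056 each)
Jun 16, sell 336: 336/428 × $3,940.01 → $3,093.09
Jun 17, sell 42: 42/92 × $846.92 → $386.63
Total COGS = $4,055.15 + $4,543.99 + $3,093.09 + $386.63 = $12,078.86
Ending inventory (cost pool remaining) = $460.29
Check: goods available $12,539.15 = COGS $12,078.86 + ending $460.29

COGS = $12,078.86; ending inventory = $460.29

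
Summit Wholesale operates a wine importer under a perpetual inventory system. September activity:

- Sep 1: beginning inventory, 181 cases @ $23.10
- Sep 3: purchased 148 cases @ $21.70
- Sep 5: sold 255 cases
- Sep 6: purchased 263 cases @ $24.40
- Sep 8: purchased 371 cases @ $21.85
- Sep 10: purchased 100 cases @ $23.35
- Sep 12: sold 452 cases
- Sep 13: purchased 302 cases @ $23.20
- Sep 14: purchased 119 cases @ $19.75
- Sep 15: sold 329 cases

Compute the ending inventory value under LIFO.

Sep 5, 255 sold [LIFO — newest first]: 148 @ $21.70 + 107 @ $23.10 = $5,683.30
Sep 12, 452 sold [LIFO — newest first]: 100 @ $23.35 + 352 @ $21.85 = $10,026.20
Sep 15, 329 sold [LIFO — newest first]: 119 @ $19.75 + 210 @ $23.20 = $7,222.25
Total COGS = $5,683.30 + $10,026.20 + $7,222.25 = $22,931.75
Ending inventory: 74 @ $23.10 + 263 @ $24.40 + 19 @ $21.85 + 92 @ $23.20 = $10,676.15
Check: goods available $33,607.90 = COGS $22,931.75 + ending $10,676.15

Ending inventory = $10,676.15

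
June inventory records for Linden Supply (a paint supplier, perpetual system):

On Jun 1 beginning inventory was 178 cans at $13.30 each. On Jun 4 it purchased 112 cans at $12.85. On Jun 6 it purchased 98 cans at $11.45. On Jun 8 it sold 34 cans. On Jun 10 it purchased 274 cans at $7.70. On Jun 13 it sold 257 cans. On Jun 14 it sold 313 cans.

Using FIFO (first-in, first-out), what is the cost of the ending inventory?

Ending inventory = $446.60

Jun 8, 34 sold [FIFO — oldest first]: 34 @ $13.30 = $452.20
Jun 13, 257 sold [FIFO — oldest first]: 144 @ $13.30 + 112 @ $12.85 + 1 @ $11.45 = $3,365.85
Jun 14, 313 sold [FIFO — oldest first]: 97 @ $11.45 + 216 @ $7.70 = $2,773.85
Total COGS = $452.20 + $3,365.85 + $2,773.85 = $6,591.90
Ending inventory: 58 @ $7.70 = $446.60
Check: goods available $7,038.50 = COGS $6,591.90 + ending $446.60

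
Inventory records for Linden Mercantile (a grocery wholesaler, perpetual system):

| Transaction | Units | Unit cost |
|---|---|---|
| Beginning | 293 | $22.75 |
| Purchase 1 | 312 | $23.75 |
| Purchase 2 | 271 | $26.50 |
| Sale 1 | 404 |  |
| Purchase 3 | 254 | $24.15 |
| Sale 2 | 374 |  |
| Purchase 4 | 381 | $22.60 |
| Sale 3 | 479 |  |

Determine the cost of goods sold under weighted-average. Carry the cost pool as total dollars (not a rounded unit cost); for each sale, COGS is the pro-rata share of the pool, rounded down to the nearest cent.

After Beginning: 293 on hand, pool $6,665.75 (≈ $22.7500 each)
After Purchase 1: 605 on hand, pool $14,075.75 (≈ $23.2657 each)
After Purchase 2: 876 on hand, pool $21,257.25 (≈ $24.2663 each)
Sale 1, sell 404: 404/876 × $21,257.25 → $9,803.57
After Purchase 3: 726 on hand, pool $17,587.78 (≈ $24.2256 each)
Sale 2, sell 374: 374/726 × $17,587.78 → $9,060.37
After Purchase 4: 733 on hand, pool $17,138.01 (≈ $23.3806 each)
Sale 3, sell 479: 479/733 × $17,138.01 → $11,199.32
Total COGS = $9,803.57 + $9,060.37 + $11,199.32 = $30,063.26
Ending inventory (cost pool remaining) = $5,938.69
Check: goods available $36,001.95 = COGS $30,063.26 + ending $5,938.69

COGS = $30,063.26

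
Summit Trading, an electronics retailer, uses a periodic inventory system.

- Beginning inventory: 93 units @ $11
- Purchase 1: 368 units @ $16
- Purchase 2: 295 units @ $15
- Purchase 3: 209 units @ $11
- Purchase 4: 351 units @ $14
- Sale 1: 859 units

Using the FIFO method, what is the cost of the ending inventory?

Ending inventory = $6,080

Sale 1 (859) [FIFO — oldest first]: 93 @ $11 + 368 @ $16 + 295 @ $15 + 103 @ $11 = $12,469
Ending inventory: 106 @ $11 + 351 @ $14 = $6,080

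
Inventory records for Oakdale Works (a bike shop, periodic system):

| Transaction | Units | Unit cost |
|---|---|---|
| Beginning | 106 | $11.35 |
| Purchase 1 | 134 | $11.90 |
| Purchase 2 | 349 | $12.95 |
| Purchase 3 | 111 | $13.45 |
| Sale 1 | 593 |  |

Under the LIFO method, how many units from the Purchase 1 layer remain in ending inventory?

1

Sale 1 (593) [LIFO — newest first]: 111 @ $13.45 + 349 @ $12.95 + 133 @ $11.90 = $7,595.20
Ending inventory: 106 @ $11.35 + 1 @ $11.90 = $1,215.00
Check: goods available $8,810.20 = COGS $7,595.20 + ending $1,215.00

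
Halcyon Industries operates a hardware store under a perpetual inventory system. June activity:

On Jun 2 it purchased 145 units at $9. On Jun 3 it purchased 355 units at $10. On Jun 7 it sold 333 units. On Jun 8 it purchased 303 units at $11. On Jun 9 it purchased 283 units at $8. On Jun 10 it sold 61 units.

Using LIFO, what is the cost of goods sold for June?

COGS = $3,818

Jun 7, 333 sold [LIFO — newest first]: 333 @ $10 = $3,330
Jun 10, 61 sold [LIFO — newest first]: 61 @ $8 = $488
Total COGS = $3,330 + $488 = $3,818
Ending inventory: 145 @ $9 + 22 @ $10 + 303 @ $11 + 222 @ $8 = $6,634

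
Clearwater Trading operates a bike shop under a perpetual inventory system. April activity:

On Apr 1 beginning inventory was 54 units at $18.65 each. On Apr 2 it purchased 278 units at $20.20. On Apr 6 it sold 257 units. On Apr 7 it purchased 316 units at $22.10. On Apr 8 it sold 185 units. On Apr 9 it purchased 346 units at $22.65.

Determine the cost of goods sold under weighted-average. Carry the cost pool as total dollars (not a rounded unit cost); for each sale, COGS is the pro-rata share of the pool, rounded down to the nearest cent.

After Apr 1: 54 on hand, pool $1,007.10 (≈ $18.6500 each)
After Apr 2: 332 on hand, pool $6,622.70 (≈ $19.9479 each)
Apr 6, sell 257: 257/332 × $6,622.70 → $5,126.60
After Apr 7: 391 on hand, pool $8,479.70 (≈ $21.6872 each)
Apr 8, sell 185: 185/391 × $8,479.70 → $4,012.13
After Apr 9: 552 on hand, pool $12,304.47 (≈ $22.2907 each)
Total COGS = $5,126.60 + $4,012.13 = $9,138.73
Ending inventory (cost pool remaining) = $12,304.47
Check: goods available $21,443.20 = COGS $9,138.73 + ending $12,304.47

COGS = $9,138.73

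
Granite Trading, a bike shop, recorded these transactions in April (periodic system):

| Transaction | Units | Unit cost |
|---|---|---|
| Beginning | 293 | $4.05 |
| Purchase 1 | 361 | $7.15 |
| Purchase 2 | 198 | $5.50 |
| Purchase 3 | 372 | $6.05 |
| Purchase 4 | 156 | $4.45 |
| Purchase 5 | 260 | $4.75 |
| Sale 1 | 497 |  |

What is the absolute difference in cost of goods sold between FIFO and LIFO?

FIFO COGS: 293 @ $4.05 + 204 @ $7.15 = $2,645.25
LIFO COGS: 260 @ $4.75 + 156 @ $4.45 + 81 @ $6.05 = $2,419.25
Difference = |$2,645.25 − $2,419.25| = $226.00

$226.00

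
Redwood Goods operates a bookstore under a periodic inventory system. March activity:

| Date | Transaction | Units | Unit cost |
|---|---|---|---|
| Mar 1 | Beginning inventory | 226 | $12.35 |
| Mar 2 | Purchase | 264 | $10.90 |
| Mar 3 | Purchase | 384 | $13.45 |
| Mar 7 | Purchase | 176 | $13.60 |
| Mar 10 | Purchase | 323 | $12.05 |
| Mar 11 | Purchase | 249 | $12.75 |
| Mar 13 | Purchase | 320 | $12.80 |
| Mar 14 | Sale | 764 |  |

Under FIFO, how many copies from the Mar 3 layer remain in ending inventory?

110

Mar 14, 764 sold [FIFO — oldest first]: 226 @ $12.35 + 264 @ $10.90 + 274 @ $13.45 = $9,354.00
Ending inventory: 110 @ $13.45 + 176 @ $13.60 + 323 @ $12.05 + 249 @ $12.75 + 320 @ $12.80 = $15,036.00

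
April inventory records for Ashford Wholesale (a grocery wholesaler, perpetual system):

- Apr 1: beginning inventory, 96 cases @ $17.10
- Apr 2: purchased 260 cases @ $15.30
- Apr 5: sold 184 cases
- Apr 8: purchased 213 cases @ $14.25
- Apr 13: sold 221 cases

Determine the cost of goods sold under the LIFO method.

COGS = $5,972.85

Apr 5, 184 sold [LIFO — newest first]: 184 @ $15.30 = $2,815.20
Apr 13, 221 sold [LIFO — newest first]: 213 @ $14.25 + 8 @ $15.30 = $3,157.65
Total COGS = $2,815.20 + $3,157.65 = $5,972.85
Ending inventory: 96 @ $17.10 + 68 @ $15.30 = $2,682.00
Check: goods available $8,654.85 = COGS $5,972.85 + ending $2,682.00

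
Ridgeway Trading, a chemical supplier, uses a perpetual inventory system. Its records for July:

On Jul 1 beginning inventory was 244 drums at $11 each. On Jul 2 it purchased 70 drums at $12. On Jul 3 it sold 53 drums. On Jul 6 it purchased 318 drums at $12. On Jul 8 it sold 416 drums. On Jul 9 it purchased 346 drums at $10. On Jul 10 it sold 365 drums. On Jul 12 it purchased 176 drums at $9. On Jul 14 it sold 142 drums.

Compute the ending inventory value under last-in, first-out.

Jul 3, 53 sold [LIFO — newest first]: 53 @ $12 = $636
Jul 8, 416 sold [LIFO — newest first]: 318 @ $12 + 17 @ $12 + 81 @ $11 = $4,911
Jul 10, 365 sold [LIFO — newest first]: 346 @ $10 + 19 @ $11 = $3,669
Jul 14, 142 sold [LIFO — newest first]: 142 @ $9 = $1,278
Total COGS = $636 + $4,911 + $3,669 + $1,278 = $10,494
Ending inventory: 144 @ $11 + 34 @ $9 = $1,890
Check: goods available $12,384 = COGS $10,494 + ending $1,890

Ending inventory = $1,890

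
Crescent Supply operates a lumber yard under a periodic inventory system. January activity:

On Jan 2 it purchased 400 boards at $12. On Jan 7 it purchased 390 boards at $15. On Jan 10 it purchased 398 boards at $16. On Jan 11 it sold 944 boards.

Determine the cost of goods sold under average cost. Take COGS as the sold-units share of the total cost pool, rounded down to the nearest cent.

COGS = $13,522.72

Jan 11, sell 944: 944/1188 × $17,018.00 → $13,522.72
Ending inventory (cost pool remaining) = $3,495.28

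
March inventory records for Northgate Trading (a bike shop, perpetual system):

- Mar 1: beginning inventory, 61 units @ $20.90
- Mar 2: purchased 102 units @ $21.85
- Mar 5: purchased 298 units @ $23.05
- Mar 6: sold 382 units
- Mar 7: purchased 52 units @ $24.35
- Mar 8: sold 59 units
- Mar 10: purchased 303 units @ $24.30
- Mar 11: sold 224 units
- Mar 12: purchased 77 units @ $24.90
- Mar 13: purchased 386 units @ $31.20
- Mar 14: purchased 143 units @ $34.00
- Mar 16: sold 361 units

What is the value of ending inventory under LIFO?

Mar 6, 382 sold [LIFO — newest first]: 298 @ $23.05 + 84 @ $21.85 = $8,704.30
Mar 8, 59 sold [LIFO — newest first]: 52 @ $24.35 + 7 @ $21.85 = $1,419.15
Mar 11, 224 sold [LIFO — newest first]: 224 @ $24.30 = $5,443.20
Mar 16, 361 sold [LIFO — newest first]: 143 @ $34.00 + 218 @ $31.20 = $11,663.60
Total COGS = $8,704.30 + $1,419.15 + $5,443.20 + $11,663.60 = $27,230.25
Ending inventory: 61 @ $20.90 + 11 @ $21.85 + 79 @ $24.30 + 77 @ $24.90 + 168 @ $31.20 = $10,593.85
Check: goods available $37,824.10 = COGS $27,230.25 + ending $10,593.85

Ending inventory = $10,593.85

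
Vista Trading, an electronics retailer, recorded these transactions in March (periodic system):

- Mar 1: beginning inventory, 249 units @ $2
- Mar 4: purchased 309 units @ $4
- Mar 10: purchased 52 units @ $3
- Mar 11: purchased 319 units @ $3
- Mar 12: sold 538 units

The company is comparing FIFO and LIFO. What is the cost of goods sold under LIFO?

COGS = $1,781

FIFO COGS: 249 @ $2 + 289 @ $4 = $1,654
LIFO COGS: 319 @ $3 + 52 @ $3 + 167 @ $4 = $1,781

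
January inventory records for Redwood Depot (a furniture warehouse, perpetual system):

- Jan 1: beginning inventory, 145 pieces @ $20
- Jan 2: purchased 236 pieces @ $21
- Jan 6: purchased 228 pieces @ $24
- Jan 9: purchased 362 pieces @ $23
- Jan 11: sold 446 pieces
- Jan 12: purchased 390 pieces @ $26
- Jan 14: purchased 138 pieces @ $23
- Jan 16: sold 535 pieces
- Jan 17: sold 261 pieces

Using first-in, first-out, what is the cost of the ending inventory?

Jan 11, 446 sold [FIFO — oldest first]: 145 @ $20 + 236 @ $21 + 65 @ $24 = $9,416
Jan 16, 535 sold [FIFO — oldest first]: 163 @ $24 + 362 @ $23 + 10 @ $26 = $12,498
Jan 17, 261 sold [FIFO — oldest first]: 261 @ $26 = $6,786
Total COGS = $9,416 + $12,498 + $6,786 = $28,700
Ending inventory: 119 @ $26 + 138 @ $23 = $6,268
Check: goods available $34,968 = COGS $28,700 + ending $6,268

Ending inventory = $6,268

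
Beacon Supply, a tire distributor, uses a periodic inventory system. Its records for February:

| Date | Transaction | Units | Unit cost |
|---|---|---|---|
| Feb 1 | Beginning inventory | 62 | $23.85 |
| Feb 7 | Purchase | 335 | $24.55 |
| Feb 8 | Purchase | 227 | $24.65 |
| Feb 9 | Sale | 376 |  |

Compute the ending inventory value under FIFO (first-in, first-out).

Ending inventory = $6,111.10

Feb 9, 376 sold [FIFO — oldest first]: 62 @ $23.85 + 314 @ $24.55 = $9,187.40
Ending inventory: 21 @ $24.55 + 227 @ $24.65 = $6,111.10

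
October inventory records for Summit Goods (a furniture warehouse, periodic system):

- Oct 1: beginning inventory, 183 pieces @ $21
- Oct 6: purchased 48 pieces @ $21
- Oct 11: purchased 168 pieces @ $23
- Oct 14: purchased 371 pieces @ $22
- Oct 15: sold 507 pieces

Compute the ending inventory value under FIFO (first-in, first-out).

Ending inventory = $5,786

Oct 15, 507 sold [FIFO — oldest first]: 183 @ $21 + 48 @ $21 + 168 @ $23 + 108 @ $22 = $11,091
Ending inventory: 263 @ $22 = $5,786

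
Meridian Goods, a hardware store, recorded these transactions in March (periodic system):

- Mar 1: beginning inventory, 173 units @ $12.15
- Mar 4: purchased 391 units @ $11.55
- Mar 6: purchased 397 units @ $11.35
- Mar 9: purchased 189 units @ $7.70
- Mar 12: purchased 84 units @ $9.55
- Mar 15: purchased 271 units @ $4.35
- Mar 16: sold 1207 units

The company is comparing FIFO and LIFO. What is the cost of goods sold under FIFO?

COGS = $13,123.60

FIFO COGS: 173 @ $12.15 + 391 @ $11.55 + 397 @ $11.35 + 189 @ $7.70 + 57 @ $9.55 = $13,123.60
LIFO COGS: 271 @ $4.35 + 84 @ $9.55 + 189 @ $7.70 + 397 @ $11.35 + 266 @ $11.55 = $11,014.60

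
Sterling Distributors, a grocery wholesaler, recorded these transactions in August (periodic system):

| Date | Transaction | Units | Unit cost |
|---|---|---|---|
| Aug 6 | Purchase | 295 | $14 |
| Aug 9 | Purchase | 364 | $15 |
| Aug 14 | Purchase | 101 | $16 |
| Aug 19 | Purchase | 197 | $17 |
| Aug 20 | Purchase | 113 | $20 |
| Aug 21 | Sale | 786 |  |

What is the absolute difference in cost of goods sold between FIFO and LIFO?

FIFO COGS: 295 @ $14 + 364 @ $15 + 101 @ $16 + 26 @ $17 = $11,648
LIFO COGS: 113 @ $20 + 197 @ $17 + 101 @ $16 + 364 @ $15 + 11 @ $14 = $12,839
Difference = |$11,648 − $12,839| = $1,191

$1,191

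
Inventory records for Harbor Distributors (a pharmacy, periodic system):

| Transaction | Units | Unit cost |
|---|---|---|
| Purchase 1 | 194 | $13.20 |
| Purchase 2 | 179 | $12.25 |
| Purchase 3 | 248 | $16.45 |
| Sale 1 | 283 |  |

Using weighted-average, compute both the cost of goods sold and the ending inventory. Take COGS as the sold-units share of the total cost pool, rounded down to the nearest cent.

Sale 1, sell 283: 283/621 × $8,833.15 → $4,025.41
Ending inventory (cost pool remaining) = $4,807.74
Check: goods available $8,833.15 = COGS $4,025.41 + ending $4,807.74

COGS = $4,025.41; ending inventory = $4,807.74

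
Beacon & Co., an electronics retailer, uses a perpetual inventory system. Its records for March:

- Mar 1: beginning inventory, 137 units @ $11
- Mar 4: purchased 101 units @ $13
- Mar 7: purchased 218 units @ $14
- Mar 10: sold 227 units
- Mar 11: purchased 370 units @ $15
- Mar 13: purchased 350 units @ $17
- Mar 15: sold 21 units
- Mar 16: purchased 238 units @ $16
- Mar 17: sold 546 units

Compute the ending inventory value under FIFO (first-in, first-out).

Mar 10, 227 sold [FIFO — oldest first]: 137 @ $11 + 90 @ $13 = $2,677
Mar 15, 21 sold [FIFO — oldest first]: 11 @ $13 + 10 @ $14 = $283
Mar 17, 546 sold [FIFO — oldest first]: 208 @ $14 + 338 @ $15 = $7,982
Total COGS = $2,677 + $283 + $7,982 = $10,942
Ending inventory: 32 @ $15 + 350 @ $17 + 238 @ $16 = $10,238

Ending inventory = $10,238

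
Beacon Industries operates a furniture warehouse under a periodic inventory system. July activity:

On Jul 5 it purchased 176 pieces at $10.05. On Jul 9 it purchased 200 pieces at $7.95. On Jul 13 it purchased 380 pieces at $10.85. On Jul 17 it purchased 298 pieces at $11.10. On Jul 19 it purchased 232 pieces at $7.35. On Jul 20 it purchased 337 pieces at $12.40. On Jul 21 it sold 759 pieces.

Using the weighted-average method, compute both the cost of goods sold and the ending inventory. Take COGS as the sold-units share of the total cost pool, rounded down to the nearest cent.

Jul 21, sell 759: 759/1623 × $16,673.60 → $7,797.45
Ending inventory (cost pool remaining) = $8,876.15
Check: goods available $16,673.60 = COGS $7,797.45 + ending $8,876.15

COGS = $7,797.45; ending inventory = $8,876.15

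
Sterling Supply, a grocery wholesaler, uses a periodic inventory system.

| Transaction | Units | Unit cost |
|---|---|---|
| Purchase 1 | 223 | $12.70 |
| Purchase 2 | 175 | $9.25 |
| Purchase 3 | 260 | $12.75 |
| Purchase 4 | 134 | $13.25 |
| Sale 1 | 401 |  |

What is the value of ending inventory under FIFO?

Sale 1 (401) [FIFO — oldest first]: 223 @ $12.70 + 175 @ $9.25 + 3 @ $12.75 = $4,489.10
Ending inventory: 257 @ $12.75 + 134 @ $13.25 = $5,052.25

Ending inventory = $5,052.25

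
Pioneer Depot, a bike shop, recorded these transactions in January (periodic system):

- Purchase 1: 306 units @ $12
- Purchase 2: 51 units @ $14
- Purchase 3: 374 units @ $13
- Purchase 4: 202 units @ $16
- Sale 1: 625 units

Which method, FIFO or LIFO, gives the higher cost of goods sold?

LIFO

FIFO COGS: 306 @ $12 + 51 @ $14 + 268 @ $13 = $7,870
LIFO COGS: 202 @ $16 + 374 @ $13 + 49 @ $14 = $8,780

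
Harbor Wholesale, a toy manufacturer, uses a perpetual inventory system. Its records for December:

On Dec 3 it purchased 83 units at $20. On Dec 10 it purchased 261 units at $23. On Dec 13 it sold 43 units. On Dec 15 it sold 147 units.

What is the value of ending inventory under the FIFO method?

Dec 13, 43 sold [FIFO — oldest first]: 43 @ $20 = $860
Dec 15, 147 sold [FIFO — oldest first]: 40 @ $20 + 107 @ $23 = $3,261
Total COGS = $860 + $3,261 = $4,121
Ending inventory: 154 @ $23 = $3,542

Ending inventory = $3,542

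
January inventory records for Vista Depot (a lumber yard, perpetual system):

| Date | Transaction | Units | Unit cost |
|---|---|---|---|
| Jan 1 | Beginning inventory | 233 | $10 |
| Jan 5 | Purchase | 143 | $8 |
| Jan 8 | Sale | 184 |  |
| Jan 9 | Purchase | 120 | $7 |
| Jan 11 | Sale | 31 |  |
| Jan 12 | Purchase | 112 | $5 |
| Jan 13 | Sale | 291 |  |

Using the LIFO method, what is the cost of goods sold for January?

COGS = $3,854

Jan 8, 184 sold [LIFO — newest first]: 143 @ $8 + 41 @ $10 = $1,554
Jan 11, 31 sold [LIFO — newest first]: 31 @ $7 = $217
Jan 13, 291 sold [LIFO — newest first]: 112 @ $5 + 89 @ $7 + 90 @ $10 = $2,083
Total COGS = $1,554 + $217 + $2,083 = $3,854
Ending inventory: 102 @ $10 = $1,020
Check: goods available $4,874 = COGS $3,854 + ending $1,020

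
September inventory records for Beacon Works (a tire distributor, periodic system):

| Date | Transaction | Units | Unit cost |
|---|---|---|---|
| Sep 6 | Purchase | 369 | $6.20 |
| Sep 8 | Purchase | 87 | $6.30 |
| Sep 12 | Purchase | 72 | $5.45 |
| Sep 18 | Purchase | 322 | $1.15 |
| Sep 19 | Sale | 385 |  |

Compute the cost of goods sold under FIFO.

Sep 19, 385 sold [FIFO — oldest first]: 369 @ $6.20 + 16 @ $6.30 = $2,388.60
Ending inventory: 71 @ $6.30 + 72 @ $5.45 + 322 @ $1.15 = $1,210.00

COGS = $2,388.60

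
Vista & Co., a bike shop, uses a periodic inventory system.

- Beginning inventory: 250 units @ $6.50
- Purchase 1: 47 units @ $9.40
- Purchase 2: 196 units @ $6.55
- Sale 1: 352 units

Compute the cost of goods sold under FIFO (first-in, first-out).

COGS = $2,427.05

Sale 1 (352) [FIFO — oldest first]: 250 @ $6.50 + 47 @ $9.40 + 55 @ $6.55 = $2,427.05
Ending inventory: 141 @ $6.55 = $923.55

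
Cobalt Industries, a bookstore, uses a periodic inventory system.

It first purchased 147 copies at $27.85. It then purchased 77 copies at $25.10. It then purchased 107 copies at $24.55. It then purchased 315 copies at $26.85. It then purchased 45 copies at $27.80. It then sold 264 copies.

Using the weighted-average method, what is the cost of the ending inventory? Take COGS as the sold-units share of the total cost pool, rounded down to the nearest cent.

Ending inventory = $11,346.87

Sale 1, sell 264: 264/691 × $18,362.25 → $7,015.38
Ending inventory (cost pool remaining) = $11,346.87
Check: goods available $18,362.25 = COGS $7,015.38 + ending $11,346.87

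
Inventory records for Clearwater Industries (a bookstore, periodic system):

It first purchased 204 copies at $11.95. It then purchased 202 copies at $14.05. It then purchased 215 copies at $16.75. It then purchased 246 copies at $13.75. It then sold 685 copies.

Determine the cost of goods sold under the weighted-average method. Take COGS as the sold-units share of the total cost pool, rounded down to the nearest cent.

Sale 1, sell 685: 685/867 × $12,259.65 → $9,686.11
Ending inventory (cost pool remaining) = $2,573.54

COGS = $9,686.11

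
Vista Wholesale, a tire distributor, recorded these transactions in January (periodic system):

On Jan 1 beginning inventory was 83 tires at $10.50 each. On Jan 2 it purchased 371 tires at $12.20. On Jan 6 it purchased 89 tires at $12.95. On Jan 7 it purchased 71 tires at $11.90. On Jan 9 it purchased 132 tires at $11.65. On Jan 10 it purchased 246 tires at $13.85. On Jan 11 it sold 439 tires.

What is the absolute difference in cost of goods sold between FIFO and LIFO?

FIFO COGS: 83 @ $10.50 + 356 @ $12.20 = $5,214.70
LIFO COGS: 246 @ $13.85 + 132 @ $11.65 + 61 @ $11.90 = $5,670.80
Difference = |$5,214.70 − $5,670.80| = $456.10

$456.10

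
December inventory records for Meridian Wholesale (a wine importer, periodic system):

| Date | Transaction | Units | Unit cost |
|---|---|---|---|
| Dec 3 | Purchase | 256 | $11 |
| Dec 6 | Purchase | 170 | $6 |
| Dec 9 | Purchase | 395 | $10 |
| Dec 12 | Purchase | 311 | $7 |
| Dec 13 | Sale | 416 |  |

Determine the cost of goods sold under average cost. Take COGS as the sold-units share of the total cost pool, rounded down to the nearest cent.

COGS = $3,661.31

Dec 13, sell 416: 416/1132 × $9,963.00 → $3,661.31
Ending inventory (cost pool remaining) = $6,301.69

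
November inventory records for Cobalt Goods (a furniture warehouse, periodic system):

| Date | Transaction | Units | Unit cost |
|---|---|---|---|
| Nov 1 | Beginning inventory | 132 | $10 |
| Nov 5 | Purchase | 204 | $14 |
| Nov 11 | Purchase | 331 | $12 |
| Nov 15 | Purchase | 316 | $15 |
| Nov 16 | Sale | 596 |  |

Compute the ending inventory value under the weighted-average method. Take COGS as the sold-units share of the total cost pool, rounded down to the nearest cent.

Nov 16, sell 596: 596/983 × $12,888.00 → $7,814.08
Ending inventory (cost pool remaining) = $5,073.92
Check: goods available $12,888.00 = COGS $7,814.08 + ending $5,073.92

Ending inventory = $5,073.92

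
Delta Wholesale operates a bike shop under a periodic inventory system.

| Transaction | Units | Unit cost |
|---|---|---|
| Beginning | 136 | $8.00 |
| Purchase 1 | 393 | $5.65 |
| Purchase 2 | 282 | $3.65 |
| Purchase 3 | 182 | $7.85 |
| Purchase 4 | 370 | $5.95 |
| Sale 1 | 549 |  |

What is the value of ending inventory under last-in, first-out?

Sale 1 (549) [LIFO — newest first]: 370 @ $5.95 + 179 @ $7.85 = $3,606.65
Ending inventory: 136 @ $8.00 + 393 @ $5.65 + 282 @ $3.65 + 3 @ $7.85 = $4,361.30
Check: goods available $7,967.95 = COGS $3,606.65 + ending $4,361.30

Ending inventory = $4,361.30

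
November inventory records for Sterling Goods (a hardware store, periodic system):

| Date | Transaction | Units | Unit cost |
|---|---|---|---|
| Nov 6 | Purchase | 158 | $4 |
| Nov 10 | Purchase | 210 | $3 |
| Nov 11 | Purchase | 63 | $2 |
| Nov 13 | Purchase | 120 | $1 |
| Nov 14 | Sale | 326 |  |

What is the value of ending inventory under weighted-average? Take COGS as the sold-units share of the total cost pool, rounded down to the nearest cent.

Ending inventory = $615.79

Nov 14, sell 326: 326/551 × $1,508.00 → $892.21
Ending inventory (cost pool remaining) = $615.79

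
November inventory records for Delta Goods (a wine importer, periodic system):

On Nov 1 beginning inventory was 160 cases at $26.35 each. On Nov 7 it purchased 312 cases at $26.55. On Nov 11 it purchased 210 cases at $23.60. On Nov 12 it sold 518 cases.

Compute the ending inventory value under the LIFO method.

Nov 12, 518 sold [LIFO — newest first]: 210 @ $23.60 + 308 @ $26.55 = $13,133.40
Ending inventory: 160 @ $26.35 + 4 @ $26.55 = $4,322.20

Ending inventory = $4,322.20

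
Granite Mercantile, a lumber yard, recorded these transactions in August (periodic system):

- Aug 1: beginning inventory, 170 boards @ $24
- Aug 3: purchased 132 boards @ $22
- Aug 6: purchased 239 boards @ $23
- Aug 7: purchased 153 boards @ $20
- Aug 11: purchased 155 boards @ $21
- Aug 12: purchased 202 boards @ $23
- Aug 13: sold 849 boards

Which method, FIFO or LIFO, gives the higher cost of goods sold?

FIFO COGS: 170 @ $24 + 132 @ $22 + 239 @ $23 + 153 @ $20 + 155 @ $21 = $18,796
LIFO COGS: 202 @ $23 + 155 @ $21 + 153 @ $20 + 239 @ $23 + 100 @ $22 = $18,658

FIFO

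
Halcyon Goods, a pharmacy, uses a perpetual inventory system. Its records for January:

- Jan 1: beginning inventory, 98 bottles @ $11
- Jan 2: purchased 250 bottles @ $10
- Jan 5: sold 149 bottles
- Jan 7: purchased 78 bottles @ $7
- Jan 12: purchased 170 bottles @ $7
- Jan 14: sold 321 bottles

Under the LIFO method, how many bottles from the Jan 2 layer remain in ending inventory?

28

Jan 5, 149 sold [LIFO — newest first]: 149 @ $10 = $1,490
Jan 14, 321 sold [LIFO — newest first]: 170 @ $7 + 78 @ $7 + 73 @ $10 = $2,466
Total COGS = $1,490 + $2,466 = $3,956
Ending inventory: 98 @ $11 + 28 @ $10 = $1,358
Check: goods available $5,314 = COGS $3,956 + ending $1,358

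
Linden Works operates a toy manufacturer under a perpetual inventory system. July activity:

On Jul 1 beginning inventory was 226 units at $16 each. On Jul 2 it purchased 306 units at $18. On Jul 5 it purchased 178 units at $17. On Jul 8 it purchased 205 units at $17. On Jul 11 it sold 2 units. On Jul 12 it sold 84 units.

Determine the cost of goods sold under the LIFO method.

Jul 11, 2 sold [LIFO — newest first]: 2 @ $17 = $34
Jul 12, 84 sold [LIFO — newest first]: 84 @ $17 = $1,428
Total COGS = $34 + $1,428 = $1,462
Ending inventory: 226 @ $16 + 306 @ $18 + 178 @ $17 + 119 @ $17 = $14,173
Check: goods available $15,635 = COGS $1,462 + ending $14,173

COGS = $1,462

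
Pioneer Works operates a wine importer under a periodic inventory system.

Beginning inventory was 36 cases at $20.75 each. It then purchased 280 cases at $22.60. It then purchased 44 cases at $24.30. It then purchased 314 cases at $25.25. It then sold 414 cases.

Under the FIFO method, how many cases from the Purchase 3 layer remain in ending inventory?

260

Sale 1 (414) [FIFO — oldest first]: 36 @ $20.75 + 280 @ $22.60 + 44 @ $24.30 + 54 @ $25.25 = $9,507.70
Ending inventory: 260 @ $25.25 = $6,565.00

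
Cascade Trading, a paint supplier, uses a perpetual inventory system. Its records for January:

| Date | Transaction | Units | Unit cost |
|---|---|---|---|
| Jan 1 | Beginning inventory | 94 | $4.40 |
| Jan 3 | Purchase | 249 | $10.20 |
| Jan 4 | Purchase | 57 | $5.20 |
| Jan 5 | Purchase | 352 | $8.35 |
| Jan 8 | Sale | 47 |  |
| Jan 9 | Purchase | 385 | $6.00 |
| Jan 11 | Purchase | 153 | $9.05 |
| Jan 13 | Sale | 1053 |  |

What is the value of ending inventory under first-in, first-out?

Ending inventory = $1,606.65

Jan 8, 47 sold [FIFO — oldest first]: 47 @ $4.40 = $206.80
Jan 13, 1053 sold [FIFO — oldest first]: 47 @ $4.40 + 249 @ $10.20 + 57 @ $5.20 + 352 @ $8.35 + 348 @ $6.00 = $8,070.20
Total COGS = $206.80 + $8,070.20 = $8,277.00
Ending inventory: 37 @ $6.00 + 153 @ $9.05 = $1,606.65
Check: goods available $9,883.65 = COGS $8,277.00 + ending $1,606.65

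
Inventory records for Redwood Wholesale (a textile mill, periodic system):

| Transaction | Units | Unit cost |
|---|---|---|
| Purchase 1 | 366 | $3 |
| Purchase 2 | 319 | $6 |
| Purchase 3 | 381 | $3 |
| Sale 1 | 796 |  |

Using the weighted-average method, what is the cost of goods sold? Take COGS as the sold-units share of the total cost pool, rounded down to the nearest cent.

COGS = $3,102.60

Sale 1, sell 796: 796/1066 × $4,155.00 → $3,102.60
Ending inventory (cost pool remaining) = $1,052.40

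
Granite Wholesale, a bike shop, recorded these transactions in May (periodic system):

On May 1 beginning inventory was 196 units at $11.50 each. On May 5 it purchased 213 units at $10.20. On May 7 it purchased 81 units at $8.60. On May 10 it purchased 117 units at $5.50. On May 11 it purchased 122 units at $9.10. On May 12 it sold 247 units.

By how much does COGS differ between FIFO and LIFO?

FIFO COGS: 196 @ $11.50 + 51 @ $10.20 = $2,774.20
LIFO COGS: 122 @ $9.10 + 117 @ $5.50 + 8 @ $8.60 = $1,822.50
Difference = |$2,774.20 − $1,822.50| = $951.70

$951.70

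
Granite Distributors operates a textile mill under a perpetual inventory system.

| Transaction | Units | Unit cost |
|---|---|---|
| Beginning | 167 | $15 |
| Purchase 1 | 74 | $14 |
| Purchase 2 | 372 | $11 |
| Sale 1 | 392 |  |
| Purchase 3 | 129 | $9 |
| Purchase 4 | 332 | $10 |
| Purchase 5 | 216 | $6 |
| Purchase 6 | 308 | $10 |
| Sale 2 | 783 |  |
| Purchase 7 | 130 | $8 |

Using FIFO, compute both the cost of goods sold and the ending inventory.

Sale 1 (392) [FIFO — oldest first]: 167 @ $15 + 74 @ $14 + 151 @ $11 = $5,202
Sale 2 (783) [FIFO — oldest first]: 221 @ $11 + 129 @ $9 + 332 @ $10 + 101 @ $6 = $7,518
Total COGS = $5,202 + $7,518 = $12,720
Ending inventory: 115 @ $6 + 308 @ $10 + 130 @ $8 = $4,810

COGS = $12,720; ending inventory = $4,810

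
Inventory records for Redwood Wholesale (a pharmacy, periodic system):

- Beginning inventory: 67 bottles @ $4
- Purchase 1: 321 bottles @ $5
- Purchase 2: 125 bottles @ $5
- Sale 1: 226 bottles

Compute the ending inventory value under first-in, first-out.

Ending inventory = $1,435

Sale 1 (226) [FIFO — oldest first]: 67 @ $4 + 159 @ $5 = $1,063
Ending inventory: 162 @ $5 + 125 @ $5 = $1,435
Check: goods available $2,498 = COGS $1,063 + ending $1,435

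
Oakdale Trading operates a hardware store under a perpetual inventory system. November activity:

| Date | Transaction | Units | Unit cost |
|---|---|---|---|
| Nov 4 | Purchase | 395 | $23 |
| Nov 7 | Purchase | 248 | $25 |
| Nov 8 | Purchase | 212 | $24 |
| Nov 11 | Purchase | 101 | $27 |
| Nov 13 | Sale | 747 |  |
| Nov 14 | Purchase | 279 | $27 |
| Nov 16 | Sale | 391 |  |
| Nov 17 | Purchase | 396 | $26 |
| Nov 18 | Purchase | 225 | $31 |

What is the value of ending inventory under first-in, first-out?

Ending inventory = $19,890

Nov 13, 747 sold [FIFO — oldest first]: 395 @ $23 + 248 @ $25 + 104 @ $24 = $17,781
Nov 16, 391 sold [FIFO — oldest first]: 108 @ $24 + 101 @ $27 + 182 @ $27 = $10,233
Total COGS = $17,781 + $10,233 = $28,014
Ending inventory: 97 @ $27 + 396 @ $26 + 225 @ $31 = $19,890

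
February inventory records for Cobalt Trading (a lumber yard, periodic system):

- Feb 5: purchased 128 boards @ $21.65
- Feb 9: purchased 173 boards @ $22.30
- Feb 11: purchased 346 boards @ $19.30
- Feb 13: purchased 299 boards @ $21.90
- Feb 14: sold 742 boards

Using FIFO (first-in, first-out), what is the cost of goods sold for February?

Feb 14, 742 sold [FIFO — oldest first]: 128 @ $21.65 + 173 @ $22.30 + 346 @ $19.30 + 95 @ $21.90 = $15,387.40
Ending inventory: 204 @ $21.90 = $4,467.60

COGS = $15,387.40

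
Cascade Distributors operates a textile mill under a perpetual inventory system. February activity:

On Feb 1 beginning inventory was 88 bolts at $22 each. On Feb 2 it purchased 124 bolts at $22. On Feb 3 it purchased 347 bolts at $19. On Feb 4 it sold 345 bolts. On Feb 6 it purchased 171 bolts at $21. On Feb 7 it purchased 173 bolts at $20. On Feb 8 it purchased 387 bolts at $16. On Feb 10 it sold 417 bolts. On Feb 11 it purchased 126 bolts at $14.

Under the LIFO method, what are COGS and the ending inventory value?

Feb 4, 345 sold [LIFO — newest first]: 345 @ $19 = $6,555
Feb 10, 417 sold [LIFO — newest first]: 387 @ $16 + 30 @ $20 = $6,792
Total COGS = $6,555 + $6,792 = $13,347
Ending inventory: 88 @ $22 + 124 @ $22 + 2 @ $19 + 171 @ $21 + 143 @ $20 + 126 @ $14 = $12,917

COGS = $13,347; ending inventory = $12,917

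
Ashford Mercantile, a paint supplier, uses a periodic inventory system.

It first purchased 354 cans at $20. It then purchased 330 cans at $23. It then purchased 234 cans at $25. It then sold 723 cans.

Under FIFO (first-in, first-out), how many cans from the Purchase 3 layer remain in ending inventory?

195

Sale 1 (723) [FIFO — oldest first]: 354 @ $20 + 330 @ $23 + 39 @ $25 = $15,645
Ending inventory: 195 @ $25 = $4,875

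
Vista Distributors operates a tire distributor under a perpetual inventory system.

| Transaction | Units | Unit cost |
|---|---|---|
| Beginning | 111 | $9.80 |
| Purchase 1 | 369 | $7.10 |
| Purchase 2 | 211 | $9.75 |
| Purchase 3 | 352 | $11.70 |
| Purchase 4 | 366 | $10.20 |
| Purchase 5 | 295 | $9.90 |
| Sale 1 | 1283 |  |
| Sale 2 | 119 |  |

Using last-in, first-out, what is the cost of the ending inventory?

Sale 1 (1283) [LIFO — newest first]: 295 @ $9.90 + 366 @ $10.20 + 352 @ $11.70 + 211 @ $9.75 + 59 @ $7.10 = $13,248.25
Sale 2 (119) [LIFO — newest first]: 119 @ $7.10 = $844.90
Total COGS = $13,248.25 + $844.90 = $14,093.15
Ending inventory: 111 @ $9.80 + 191 @ $7.10 = $2,443.90
Check: goods available $16,537.05 = COGS $14,093.15 + ending $2,443.90

Ending inventory = $2,443.90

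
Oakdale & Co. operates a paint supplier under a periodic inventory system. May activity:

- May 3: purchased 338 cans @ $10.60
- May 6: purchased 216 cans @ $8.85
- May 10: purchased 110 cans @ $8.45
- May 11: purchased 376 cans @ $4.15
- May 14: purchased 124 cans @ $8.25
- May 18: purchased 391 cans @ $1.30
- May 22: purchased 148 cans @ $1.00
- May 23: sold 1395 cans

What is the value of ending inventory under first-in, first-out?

May 23, 1395 sold [FIFO — oldest first]: 338 @ $10.60 + 216 @ $8.85 + 110 @ $8.45 + 376 @ $4.15 + 124 @ $8.25 + 231 @ $1.30 = $9,307.60
Ending inventory: 160 @ $1.30 + 148 @ $1.00 = $356.00
Check: goods available $9,663.60 = COGS $9,307.60 + ending $356.00

Ending inventory = $356.00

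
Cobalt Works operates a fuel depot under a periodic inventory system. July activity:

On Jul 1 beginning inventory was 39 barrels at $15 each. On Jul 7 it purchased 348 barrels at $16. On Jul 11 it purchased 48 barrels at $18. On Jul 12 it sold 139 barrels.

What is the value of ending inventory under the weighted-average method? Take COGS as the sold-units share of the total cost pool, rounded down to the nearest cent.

Ending inventory = $4,774.79

Jul 12, sell 139: 139/435 × $7,017.00 → $2,242.21
Ending inventory (cost pool remaining) = $4,774.79
Check: goods available $7,017.00 = COGS $2,242.21 + ending $4,774.79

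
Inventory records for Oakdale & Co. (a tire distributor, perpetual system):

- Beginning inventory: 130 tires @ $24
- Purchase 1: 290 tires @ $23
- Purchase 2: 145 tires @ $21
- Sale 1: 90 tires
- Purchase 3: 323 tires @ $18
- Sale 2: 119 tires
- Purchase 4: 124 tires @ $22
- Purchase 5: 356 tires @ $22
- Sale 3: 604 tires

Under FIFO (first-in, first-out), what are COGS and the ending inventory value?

COGS = $17,299; ending inventory = $11,910

Sale 1 (90) [FIFO — oldest first]: 90 @ $24 = $2,160
Sale 2 (119) [FIFO — oldest first]: 40 @ $24 + 79 @ $23 = $2,777
Sale 3 (604) [FIFO — oldest first]: 211 @ $23 + 145 @ $21 + 248 @ $18 = $12,362
Total COGS = $2,160 + $2,777 + $12,362 = $17,299
Ending inventory: 75 @ $18 + 124 @ $22 + 356 @ $22 = $11,910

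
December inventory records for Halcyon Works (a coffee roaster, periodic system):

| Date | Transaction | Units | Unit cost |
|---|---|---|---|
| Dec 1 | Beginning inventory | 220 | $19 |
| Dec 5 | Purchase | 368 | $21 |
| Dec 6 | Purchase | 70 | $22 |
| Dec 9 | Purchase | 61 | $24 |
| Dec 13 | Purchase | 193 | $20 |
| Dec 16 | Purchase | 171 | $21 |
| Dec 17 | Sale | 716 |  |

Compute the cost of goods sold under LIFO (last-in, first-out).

COGS = $15,096

Dec 17, 716 sold [LIFO — newest first]: 171 @ $21 + 193 @ $20 + 61 @ $24 + 70 @ $22 + 221 @ $21 = $15,096
Ending inventory: 220 @ $19 + 147 @ $21 = $7,267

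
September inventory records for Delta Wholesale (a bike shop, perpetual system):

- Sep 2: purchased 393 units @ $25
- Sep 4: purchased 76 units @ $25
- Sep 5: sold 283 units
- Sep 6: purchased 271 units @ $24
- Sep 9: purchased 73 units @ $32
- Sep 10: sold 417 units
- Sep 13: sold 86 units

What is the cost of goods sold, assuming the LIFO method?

Sep 5, 283 sold [LIFO — newest first]: 76 @ $25 + 207 @ $25 = $7,075
Sep 10, 417 sold [LIFO — newest first]: 73 @ $32 + 271 @ $24 + 73 @ $25 = $10,665
Sep 13, 86 sold [LIFO — newest first]: 86 @ $25 = $2,150
Total COGS = $7,075 + $10,665 + $2,150 = $19,890
Ending inventory: 27 @ $25 = $675
Check: goods available $20,565 = COGS $19,890 + ending $675

COGS = $19,890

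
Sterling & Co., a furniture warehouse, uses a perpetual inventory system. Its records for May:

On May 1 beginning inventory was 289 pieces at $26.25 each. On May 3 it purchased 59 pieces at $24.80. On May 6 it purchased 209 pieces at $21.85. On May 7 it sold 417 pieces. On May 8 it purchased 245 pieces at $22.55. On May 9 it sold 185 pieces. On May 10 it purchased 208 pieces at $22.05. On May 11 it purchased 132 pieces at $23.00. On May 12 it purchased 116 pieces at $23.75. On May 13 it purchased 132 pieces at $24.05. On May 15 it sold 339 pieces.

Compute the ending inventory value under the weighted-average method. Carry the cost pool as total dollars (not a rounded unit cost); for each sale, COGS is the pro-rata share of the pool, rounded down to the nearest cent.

Ending inventory = $10,370.22

After May 1: 289 on hand, pool $7,586.25 (≈ $26.2500 each)
After May 3: 348 on hand, pool $9,049.45 (≈ $26.0042 each)
After May 6: 557 on hand, pool $13,616.10 (≈ $24.4454 each)
May 7, sell 417: 417/557 × $13,616.10 → $10,193.74
After May 8: 385 on hand, pool $8,947.11 (≈ $23.2392 each)
May 9, sell 185: 185/385 × $8,947.11 → $4,299.26
After May 10: 408 on hand, pool $9,234.25 (≈ $22.6330 each)
After May 11: 540 on hand, pool $12,270.25 (≈ $22.7227 each)
After May 12: 656 on hand, pool $15,025.25 (≈ $22.9043 each)
After May 13: 788 on hand, pool $18,199.85 (≈ $23.0963 each)
May 15, sell 339: 339/788 × $18,199.85 → $7,829.63
Total COGS = $10,193.74 + $4,299.26 + $7,829.63 = $22,322.63
Ending inventory (cost pool remaining) = $10,370.22
Check: goods available $32,692.85 = COGS $22,322.63 + ending $10,370.22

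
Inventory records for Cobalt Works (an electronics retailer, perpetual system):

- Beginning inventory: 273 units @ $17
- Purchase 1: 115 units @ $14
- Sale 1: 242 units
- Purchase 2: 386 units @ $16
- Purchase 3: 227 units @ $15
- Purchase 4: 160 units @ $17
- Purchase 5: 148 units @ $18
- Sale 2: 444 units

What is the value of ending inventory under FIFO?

Sale 1 (242) [FIFO — oldest first]: 242 @ $17 = $4,114
Sale 2 (444) [FIFO — oldest first]: 31 @ $17 + 115 @ $14 + 298 @ $16 = $6,905
Total COGS = $4,114 + $6,905 = $11,019
Ending inventory: 88 @ $16 + 227 @ $15 + 160 @ $17 + 148 @ $18 = $10,197

Ending inventory = $10,197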